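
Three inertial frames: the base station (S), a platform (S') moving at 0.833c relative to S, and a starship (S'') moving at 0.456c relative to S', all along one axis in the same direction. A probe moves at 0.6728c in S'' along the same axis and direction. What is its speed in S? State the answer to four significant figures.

Compose velocities in two stages. Stage 1 (into S'): u₁ = (0.6728+0.456)/(1+0.6728×0.456) = 0.86379.
Stage 2 (into S): u = (0.86379+0.833)/(1+0.86379×0.833) = 0.98677, so the speed is 0.9868c.

0.9868c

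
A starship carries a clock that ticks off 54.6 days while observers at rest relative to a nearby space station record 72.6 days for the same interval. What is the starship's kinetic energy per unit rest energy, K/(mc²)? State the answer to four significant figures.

γ = Δt/Δτ = 72.6/54.6 = 1.32967.
Since K = (γ−1)mc², K/(mc²) = 1.32967 − 1 = 0.3297.

0.3297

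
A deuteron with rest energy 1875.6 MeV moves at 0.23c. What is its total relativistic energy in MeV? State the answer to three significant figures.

γ = 1/√(1 − β²) = 1/√(1 − 0.0529) = 1/√0.9471 = 1/0.973191 = 1.0275.
Total energy: E = γmc² = 1.0275 × 1875.6 MeV = 1930 MeV.

1930 MeV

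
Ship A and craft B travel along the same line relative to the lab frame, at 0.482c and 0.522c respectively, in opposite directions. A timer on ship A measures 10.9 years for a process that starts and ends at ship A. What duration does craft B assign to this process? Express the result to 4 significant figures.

18.26 years

Transform ship A's velocity into craft B's frame: (0.482 + 0.522)/(1 + 0.482·0.522) = 1.004/1.251604, so the relative speed is 0.80217c.
γ for this relative speed: γ = 1/√(1 − 0.643477) = 1.6748.
The clock on ship A records proper time, so craft B measures Δt = γΔτ = 1.6748 × 10.9 = 18.26 years.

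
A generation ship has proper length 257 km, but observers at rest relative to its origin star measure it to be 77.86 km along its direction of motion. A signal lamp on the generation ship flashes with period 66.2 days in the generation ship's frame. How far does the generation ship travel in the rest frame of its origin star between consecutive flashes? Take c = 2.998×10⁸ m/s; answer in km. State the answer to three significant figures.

5.39×10^12 km

γ = L₀/L = 257/77.86 = 3.3008.
β = √(1 − 1/γ²) = 0.953. Lab-frame period = γτ = 3.3008×66.2 days = 218.51 days. Distance = βc × γτ = 0.953 × 2.998×10⁸ m/s × 18879264 s = 5.3940×10^15 m = 5.39×10^12 km.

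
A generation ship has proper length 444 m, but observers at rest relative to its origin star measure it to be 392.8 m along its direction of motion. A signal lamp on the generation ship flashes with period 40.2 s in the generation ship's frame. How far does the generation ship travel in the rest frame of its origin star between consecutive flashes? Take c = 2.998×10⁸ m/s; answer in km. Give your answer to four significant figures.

6.351×10^6 km

Length contraction gives γ = L₀/L = 444/392.8 = 1.13035.
β = √(1 − 1/γ²) = 0.4662. Lab-frame period = γτ = 1.13035×40.2 s = 45.44 s. Distance = βc × γτ = 0.4662 × 2.998×10⁸ m/s × 45.44 s = 6.3510×10^9 m = 6.351×10^6 km.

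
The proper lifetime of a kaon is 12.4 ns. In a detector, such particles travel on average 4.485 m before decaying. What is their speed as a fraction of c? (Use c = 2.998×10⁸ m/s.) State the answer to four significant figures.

0.7699c

d = βγcτ ⇒ βγ = d/(cτ) = 4.485 m / (3.71752 m) = 1.2064.
β = (βγ)/√(1+(βγ)²) = 1.2064/√2.4554 = 0.7699.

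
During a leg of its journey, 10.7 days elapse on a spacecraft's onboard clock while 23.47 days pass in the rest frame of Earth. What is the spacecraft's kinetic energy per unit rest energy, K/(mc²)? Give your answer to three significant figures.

1.19

The time-dilation ratio gives γ = 23.47/10.7 = 2.19346.
K/(mc²) = γ − 1 = 2.19346 − 1 = 1.19.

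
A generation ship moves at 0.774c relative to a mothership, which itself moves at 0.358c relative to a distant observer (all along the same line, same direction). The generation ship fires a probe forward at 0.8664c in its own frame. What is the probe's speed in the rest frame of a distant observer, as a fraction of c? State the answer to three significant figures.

0.991c

First combine the probe and generation ship (S''→S'): u₁ = (0.8664 + 0.774)/(1 + 0.8664×0.774) = 1.6404/1.6705936 = 0.98193.
Then combine with the mothership (S'→S): u = (0.98193 + 0.358)/(1 + 0.98193×0.358) = 1.33993/1.35153094 = 0.99142.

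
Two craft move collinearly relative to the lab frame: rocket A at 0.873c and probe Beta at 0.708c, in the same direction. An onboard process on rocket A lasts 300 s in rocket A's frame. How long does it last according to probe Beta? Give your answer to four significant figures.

332.6 s

Transform rocket A's velocity into probe Beta's frame: (0.873 − 0.708)/(1 − 0.873·0.708) = 0.165/0.381916, so the relative speed is 0.43203c.
At |u| = 0.43203c, γ = (1 − 0.18665)^(−1/2) = 1.1088.
The clock on rocket A records proper time, so probe Beta measures Δt = γΔτ = 1.1088 × 300 = 332.6 s.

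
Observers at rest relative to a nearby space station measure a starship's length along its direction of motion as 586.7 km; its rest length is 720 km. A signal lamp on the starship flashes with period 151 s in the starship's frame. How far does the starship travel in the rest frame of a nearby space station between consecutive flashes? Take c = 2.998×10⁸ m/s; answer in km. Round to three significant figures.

3.22×10^7 km

From L = L₀/γ: γ = 720/586.7 = 1.2272.
β = √(1 − 1/γ²) = 0.57965. Lab-frame period = γτ = 1.2272×151 s = 185.31 s. Distance = βc × γτ = 0.57965 × 2.998×10⁸ m/s × 185.31 s = 3.2203×10^10 m = 3.22×10^7 km.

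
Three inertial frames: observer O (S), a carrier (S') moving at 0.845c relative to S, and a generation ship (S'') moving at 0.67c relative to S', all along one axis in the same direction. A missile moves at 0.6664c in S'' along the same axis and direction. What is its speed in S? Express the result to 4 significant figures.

0.9934c

Apply u = (u'+v)/(1+u'v) twice. Missile in the carrier frame: (0.6664+0.67)/(1+0.6664·0.67) = 1.3364/1.446488 = 0.92389c.
That velocity, transformed to the rest frame of observer O: (0.92389+0.845)/(1+0.92389·0.845) = 1.76889/1.78068705 = 0.99338c.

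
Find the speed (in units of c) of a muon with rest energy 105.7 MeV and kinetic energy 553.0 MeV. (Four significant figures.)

K = (γ−1)mc², so γ = 1 + 553.0/105.7 = 6.2318.
Then v/c = √(1 − γ⁻²) = √(1 − 0.0257497) = √0.9742503 = 0.9870.

0.9870c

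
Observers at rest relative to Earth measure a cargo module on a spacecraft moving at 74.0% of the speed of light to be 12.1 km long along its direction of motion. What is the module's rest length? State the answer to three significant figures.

18.0 km

With β = 0.74, γ = 1/√(1 − 0.74²) = 1/√0.4524 = 1.4868.
Proper length: L₀ = γ·L = 1.4868 × 12.1 = 18.0 km.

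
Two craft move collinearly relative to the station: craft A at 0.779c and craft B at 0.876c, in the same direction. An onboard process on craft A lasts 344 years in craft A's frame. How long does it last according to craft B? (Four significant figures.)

361.3 years

The velocity of craft A relative to craft B is (0.779 − 0.876)c / (1 − 0.779×0.876) = −0.30542c; relative speed 0.30542c.
At |u| = 0.30542c, γ = (1 − 0.0932814)^(−1/2) = 1.0502.
Craft A's interval is proper; time dilation gives Δt_B = γΔτ = 1.0502 × 344 years = 361.3 years.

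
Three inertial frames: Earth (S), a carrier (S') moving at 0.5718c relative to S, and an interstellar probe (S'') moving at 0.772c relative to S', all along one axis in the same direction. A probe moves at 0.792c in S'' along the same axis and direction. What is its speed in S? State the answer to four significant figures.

First combine the probe and interstellar probe (S''→S'): u₁ = (0.792 + 0.772)/(1 + 0.792×0.772) = 1.564/1.611424 = 0.97057.
Then combine with the carrier (S'→S): u = (0.97057 + 0.5718)/(1 + 0.97057×0.5718) = 1.54237/1.554971926 = 0.9919.

0.9919c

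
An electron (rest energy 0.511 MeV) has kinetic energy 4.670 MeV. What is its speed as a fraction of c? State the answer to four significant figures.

0.9951c

γ = 1 + K/(mc²) = 1 + 4.670/0.511 = 10.139.
β = √(1 − 1/γ²) = √(1 − 0.00972769) = √0.99027231 = 0.9951.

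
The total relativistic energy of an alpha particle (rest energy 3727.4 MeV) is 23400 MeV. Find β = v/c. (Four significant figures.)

Total energy E = γmc² gives γ = 23400/3727.4 = 6.2778.
Hence β = √(1 − 1/γ²) = √(1 − 0.0253738) = √0.9746262 = 0.9872.

0.9872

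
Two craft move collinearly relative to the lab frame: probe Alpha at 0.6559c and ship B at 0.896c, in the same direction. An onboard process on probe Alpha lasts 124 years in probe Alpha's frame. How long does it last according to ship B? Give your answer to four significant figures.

The velocity of probe Alpha relative to ship B is (0.6559 − 0.896)c / (1 − 0.6559×0.896) = −0.58232c; relative speed 0.58232c.
At |u| = 0.58232c, γ = (1 − 0.339097)^(−1/2) = 1.2301.
Probe Alpha's interval is proper; time dilation gives Δt_B = γΔτ = 1.2301 × 124 years = 152.5 years.

152.5 years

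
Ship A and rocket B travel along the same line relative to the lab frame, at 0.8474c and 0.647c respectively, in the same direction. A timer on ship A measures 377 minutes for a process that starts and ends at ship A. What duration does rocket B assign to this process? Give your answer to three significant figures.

Transform ship A's velocity into rocket B's frame: (0.8474 − 0.647)/(1 − 0.8474·0.647) = 0.2004/0.4517322, so the relative speed is 0.44363c.
At |u| = 0.44363c, γ = (1 − 0.196808)^(−1/2) = 1.1158.
The clock on ship A records proper time, so rocket B measures Δt = γΔτ = 1.1158 × 377 = 421 minutes.

421 minutes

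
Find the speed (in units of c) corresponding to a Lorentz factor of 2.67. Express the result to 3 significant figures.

β = √(1 − 1/γ²) = √(1 − 1/7.1289) = √0.859726 = 0.927.

0.927c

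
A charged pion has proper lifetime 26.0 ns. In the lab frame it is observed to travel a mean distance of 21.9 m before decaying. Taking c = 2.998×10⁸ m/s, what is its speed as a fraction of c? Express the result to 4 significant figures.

Lab distance = (lab lifetime)·v = γτ·βc, so βγ = d/(cτ) = 21.90/(2.998×10⁸ × 2.600×10^-8) = 2.8096.
With βγ = 2.8096: γ² = 1 + (βγ)² = 8.89385, and β = (βγ)/γ = 2.8096/2.98226 = 0.9421.

0.9421c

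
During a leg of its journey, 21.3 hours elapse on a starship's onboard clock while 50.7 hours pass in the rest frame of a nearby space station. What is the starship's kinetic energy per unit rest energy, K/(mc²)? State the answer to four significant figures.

γ = Δt/Δτ = 50.7/21.3 = 2.38028.
K/(mc²) = γ − 1 = 2.38028 − 1 = 1.380.

1.380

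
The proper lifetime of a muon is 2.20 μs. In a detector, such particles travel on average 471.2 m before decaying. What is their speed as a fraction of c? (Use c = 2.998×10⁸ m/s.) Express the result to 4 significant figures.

Let x = d/(cτ) = 471.2 m / (2.998×10⁸ m/s × 2.200×10^-6 s) = 0.71442. Since d = βγcτ, x = βγ = β/√(1−β²).
Solving: β² = x²/(1+x²) = 0.510396/1.510396 = 0.337922, so β = 0.5813.

0.5813c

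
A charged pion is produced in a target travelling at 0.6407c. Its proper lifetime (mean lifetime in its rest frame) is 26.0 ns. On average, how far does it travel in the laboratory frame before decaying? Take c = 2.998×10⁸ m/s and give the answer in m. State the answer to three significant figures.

6.50 m

Lorentz factor: γ = (1 − 0.41049649)^(−1/2) = 1.3024.
Lab-frame lifetime: Δt = γτ = 1.3024 × 26.0 ns = 33.862 ns.
Distance: d = vΔt = 0.6407 × 2.998×10⁸ m/s × 3.3862×10^-8 s = 6.50 m.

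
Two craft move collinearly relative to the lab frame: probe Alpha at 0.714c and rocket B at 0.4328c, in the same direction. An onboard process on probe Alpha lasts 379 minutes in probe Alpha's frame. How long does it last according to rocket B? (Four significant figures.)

Speed of probe Alpha in rocket B's frame: u = (v_A − v_B)/(1 − v_A v_B/c²) = (0.714 − 0.4328)/(1 − 0.714×0.4328) = 0.2812/0.6909808 = 0.40696; |u| = 0.40696c.
At |u| = 0.40696c, γ = (1 − 0.165616)^(−1/2) = 1.0948.
Probe Alpha's interval is proper; time dilation gives Δt_B = γΔτ = 1.0948 × 379 minutes = 414.9 minutes.

414.9 minutes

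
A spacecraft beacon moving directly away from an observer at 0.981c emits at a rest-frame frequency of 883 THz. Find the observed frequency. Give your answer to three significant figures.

86.5 THz

Relativistic Doppler (source moving away): f_obs = f_src · √((1−β)/(1+β)).
With β = 0.981: factor = √(0.019/1.981) = 0.097934.
f_obs = 883 × 0.097934 = 86.5 THz.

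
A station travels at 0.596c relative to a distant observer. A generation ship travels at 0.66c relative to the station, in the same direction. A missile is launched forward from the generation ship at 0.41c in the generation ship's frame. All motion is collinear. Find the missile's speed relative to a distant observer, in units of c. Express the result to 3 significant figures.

0.958c

Compose velocities in two stages. Stage 1 (into S'): u₁ = (0.41+0.66)/(1+0.41×0.66) = 0.84212.
Stage 2 (into S): u = (0.84212+0.596)/(1+0.84212×0.596) = 0.95753, so the speed is 0.958c.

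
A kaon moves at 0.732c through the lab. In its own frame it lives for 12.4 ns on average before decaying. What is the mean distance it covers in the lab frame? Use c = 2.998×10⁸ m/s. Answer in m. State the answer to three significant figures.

3.99 m

With β = 0.732, γ = 1/√(1 − 0.732²) = 1/√0.464176 = 1.4678.
Lab-frame lifetime: Δt = γτ = 1.4678 × 12.4 ns = 18.201 ns.
Distance: d = vΔt = 0.732 × 2.998×10⁸ m/s × 1.8201×10^-8 s = 3.99 m.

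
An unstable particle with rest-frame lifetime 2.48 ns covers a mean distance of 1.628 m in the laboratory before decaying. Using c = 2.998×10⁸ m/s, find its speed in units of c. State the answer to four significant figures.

Let x = d/(cτ) = 1.628 m / (2.998×10⁸ m/s × 2.480×10^-9 s) = 2.1896. Since d = βγcτ, x = βγ = β/√(1−β²).
Solving: β² = x²/(1+x²) = 4.79435/5.79435 = 0.827418, so β = 0.9096.

0.9096c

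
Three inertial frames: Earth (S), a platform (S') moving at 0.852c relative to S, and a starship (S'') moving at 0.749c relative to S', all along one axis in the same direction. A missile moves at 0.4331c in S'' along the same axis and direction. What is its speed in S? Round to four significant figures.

0.9910c

First combine the missile and starship (S''→S'): u₁ = (0.4331 + 0.749)/(1 + 0.4331×0.749) = 1.1821/1.3243919 = 0.89256.
Then combine with the platform (S'→S): u = (0.89256 + 0.852)/(1 + 0.89256×0.852) = 1.74456/1.76046112 = 0.99097.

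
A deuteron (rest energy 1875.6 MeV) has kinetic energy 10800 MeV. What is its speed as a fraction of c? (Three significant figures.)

0.989c

γ = 1 + K/(mc²) = 1 + 10800/1875.6 = 6.7582.
β = √(1 − 1/γ²) = √(1 − 0.0218946) = √0.9781054 = 0.989.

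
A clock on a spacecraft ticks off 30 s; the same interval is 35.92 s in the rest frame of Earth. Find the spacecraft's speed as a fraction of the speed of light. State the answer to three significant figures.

0.550c

γ = Δt/Δτ = 35.92/30 = 1.1973.
β = √(1 − 1/γ²) = √(1 − 0.69758) = √0.30242 = 0.550.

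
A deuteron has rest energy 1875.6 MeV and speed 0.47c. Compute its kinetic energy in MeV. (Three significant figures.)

249 MeV

γ = 1/√(1 − β²) = 1/√(1 − 0.2209) = 1/√0.7791 = 1/0.882666 = 1.13293.
Kinetic energy: K = (γ − 1)mc² = (1.13293 − 1) × 1875.6 MeV = 0.13293 × 1875.6 = 249 MeV.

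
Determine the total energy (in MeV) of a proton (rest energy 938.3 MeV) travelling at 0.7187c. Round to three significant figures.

With β = 0.7187, γ = 1/√(1 − 0.7187²) = 1/√0.48347031 = 1.4382.
Total energy: E = γmc² = 1.4382 × 938.3 MeV = 1350 MeV.

1350 MeV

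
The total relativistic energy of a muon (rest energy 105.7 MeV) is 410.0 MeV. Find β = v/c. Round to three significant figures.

0.966

γ = E/(mc²) = 410.0/105.7 = 3.8789.
β = √(1 − 1/γ²) = √(1 − 0.0664634) = √0.9335366 = 0.966.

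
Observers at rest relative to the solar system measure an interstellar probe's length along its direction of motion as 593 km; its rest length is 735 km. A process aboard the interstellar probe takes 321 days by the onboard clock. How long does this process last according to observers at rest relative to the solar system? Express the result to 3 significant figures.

398 days

γ = L₀/L = 735/593 = 1.23946.
Δt = γΔτ = 1.23946 × 321 = 398 days.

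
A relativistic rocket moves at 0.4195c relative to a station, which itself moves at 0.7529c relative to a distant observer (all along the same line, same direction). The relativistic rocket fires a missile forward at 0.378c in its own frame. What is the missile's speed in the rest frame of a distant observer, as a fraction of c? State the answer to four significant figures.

0.9493c

First combine the missile and relativistic rocket (S''→S'): u₁ = (0.378 + 0.4195)/(1 + 0.378×0.4195) = 0.7975/1.158571 = 0.68835.
Then combine with the station (S'→S): u = (0.68835 + 0.7529)/(1 + 0.68835×0.7529) = 1.44125/1.518258715 = 0.94928.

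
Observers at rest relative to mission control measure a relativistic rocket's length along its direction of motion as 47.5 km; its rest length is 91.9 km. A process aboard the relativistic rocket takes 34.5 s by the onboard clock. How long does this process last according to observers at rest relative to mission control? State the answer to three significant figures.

From L = L₀/γ: γ = 91.9/47.5 = 1.93474.
The same γ dilates the second interval: 1.93474 × 34.5 s = 66.7 s.

66.7 s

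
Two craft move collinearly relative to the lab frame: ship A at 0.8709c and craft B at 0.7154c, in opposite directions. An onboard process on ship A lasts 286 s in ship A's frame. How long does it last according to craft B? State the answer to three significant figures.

The velocity of ship A relative to craft B is (0.8709 + 0.7154)c / (1 + 0.8709×0.7154) = 0.97736c; relative speed 0.97736c.
At |u| = 0.97736c, γ = (1 − 0.955233)^(−1/2) = 4.7263.
The clock on ship A records proper time, so craft B measures Δt = γΔτ = 4.7263 × 286 = 1350 s.

1350 s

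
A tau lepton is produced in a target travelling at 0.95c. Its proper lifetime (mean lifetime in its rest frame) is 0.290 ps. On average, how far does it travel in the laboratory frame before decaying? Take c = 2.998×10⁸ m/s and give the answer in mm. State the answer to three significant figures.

With β = 0.95, γ = 1/√(1 − 0.95²) = 1/√0.0975 = 3.2026.
Lab-frame lifetime: Δt = γτ = 3.2026 × 0.290 ps = 0.92875 ps.
Distance: d = vΔt = 0.95 × 2.998×10⁸ m/s × 9.2875×10^-13 s = 2.65×10^-4 m = 0.265 mm.

0.265 mm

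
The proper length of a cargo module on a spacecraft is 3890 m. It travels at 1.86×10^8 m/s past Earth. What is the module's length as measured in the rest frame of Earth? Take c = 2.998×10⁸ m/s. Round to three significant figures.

β = v/c = (1.86×10^8 m/s)/(2.998×10⁸ m/s) = 0.620414.
With β = 0.620414, γ = 1/√(1 − 0.620414²) = 1/√0.6150865 = 1.2751.
Along the direction of motion the measured length is L₀/γ = 3890/1.2751 = 3050 m.

3050 m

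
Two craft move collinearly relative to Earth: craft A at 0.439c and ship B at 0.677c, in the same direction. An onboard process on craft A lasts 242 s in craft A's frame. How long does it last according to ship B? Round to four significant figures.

Speed of craft A in ship B's frame: u = (v_A − v_B)/(1 − v_A v_B/c²) = (0.439 − 0.677)/(1 − 0.439×0.677) = −0.238/0.702797 = −0.33865; |u| = 0.33865c.
γ for this relative speed: γ = 1/√(1 − 0.114684) = 1.0628.
Craft A's interval is proper; time dilation gives Δt_B = γΔτ = 1.0628 × 242 s = 257.2 s.

257.2 s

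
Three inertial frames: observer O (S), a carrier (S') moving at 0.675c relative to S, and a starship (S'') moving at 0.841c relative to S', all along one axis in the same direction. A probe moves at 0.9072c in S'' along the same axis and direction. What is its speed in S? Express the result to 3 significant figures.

0.998c

First combine the probe and starship (S''→S'): u₁ = (0.9072 + 0.841)/(1 + 0.9072×0.841) = 1.7482/1.7629552 = 0.99163.
Then combine with the carrier (S'→S): u = (0.99163 + 0.675)/(1 + 0.99163×0.675) = 1.66663/1.66935025 = 0.99837.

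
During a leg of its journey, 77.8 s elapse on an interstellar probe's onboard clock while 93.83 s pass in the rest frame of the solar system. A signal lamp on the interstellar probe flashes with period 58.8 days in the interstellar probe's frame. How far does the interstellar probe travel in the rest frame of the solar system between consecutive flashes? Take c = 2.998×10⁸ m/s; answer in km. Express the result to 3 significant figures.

1.03×10^12 km

The time-dilation ratio gives γ = 93.83/77.8 = 1.20604.
β = √(1 − 1/γ²) = 0.55901. Lab-frame period = γτ = 1.20604×58.8 days = 70.915 days. Distance = βc × γτ = 0.55901 × 2.998×10⁸ m/s × 6127056 s = 1.0268×10^15 m = 1.03×10^12 km.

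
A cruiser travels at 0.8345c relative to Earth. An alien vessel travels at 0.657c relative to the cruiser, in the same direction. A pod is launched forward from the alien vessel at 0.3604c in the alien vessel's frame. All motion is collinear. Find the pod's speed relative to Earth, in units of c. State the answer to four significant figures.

Apply u = (u'+v)/(1+u'v) twice. Pod in the cruiser frame: (0.3604+0.657)/(1+0.3604·0.657) = 1.0174/1.2367828 = 0.82262c.
That velocity, transformed to the rest frame of Earth: (0.82262+0.8345)/(1+0.82262·0.8345) = 1.65712/1.68647639 = 0.98259c.

0.9826c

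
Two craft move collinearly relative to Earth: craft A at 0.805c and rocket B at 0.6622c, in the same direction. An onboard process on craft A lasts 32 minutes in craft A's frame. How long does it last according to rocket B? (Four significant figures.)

The velocity of craft A relative to rocket B is (0.805 − 0.6622)c / (1 − 0.805×0.6622) = 0.30583c; relative speed 0.30583c.
γ for this relative speed: γ = 1/√(1 − 0.093532) = 1.0503.
Craft A's interval is proper; time dilation gives Δt_B = γΔτ = 1.0503 × 32 minutes = 33.61 minutes.

33.61 minutes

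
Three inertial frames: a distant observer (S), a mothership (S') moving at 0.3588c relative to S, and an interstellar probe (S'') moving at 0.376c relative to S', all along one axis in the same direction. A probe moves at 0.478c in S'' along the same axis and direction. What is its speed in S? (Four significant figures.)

0.8595c

Compose velocities in two stages. Stage 1 (into S'): u₁ = (0.478+0.376)/(1+0.478×0.376) = 0.7239.
Stage 2 (into S): u = (0.7239+0.3588)/(1+0.7239×0.3588) = 0.85947, so the speed is 0.8595c.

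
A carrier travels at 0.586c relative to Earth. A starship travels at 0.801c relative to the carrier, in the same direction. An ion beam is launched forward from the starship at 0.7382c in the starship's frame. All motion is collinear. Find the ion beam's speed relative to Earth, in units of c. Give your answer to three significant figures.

Compose velocities in two stages. Stage 1 (into S'): u₁ = (0.7382+0.801)/(1+0.7382×0.801) = 0.96726.
Stage 2 (into S): u = (0.96726+0.586)/(1+0.96726×0.586) = 0.99135, so the speed is 0.991c.

0.991c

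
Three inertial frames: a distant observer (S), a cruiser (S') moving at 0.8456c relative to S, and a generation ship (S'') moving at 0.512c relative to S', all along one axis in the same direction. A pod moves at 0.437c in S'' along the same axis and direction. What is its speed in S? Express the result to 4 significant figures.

0.9791c

Compose velocities in two stages. Stage 1 (into S'): u₁ = (0.437+0.512)/(1+0.437×0.512) = 0.77549.
Stage 2 (into S): u = (0.77549+0.8456)/(1+0.77549×0.8456) = 0.97906, so the speed is 0.9791c.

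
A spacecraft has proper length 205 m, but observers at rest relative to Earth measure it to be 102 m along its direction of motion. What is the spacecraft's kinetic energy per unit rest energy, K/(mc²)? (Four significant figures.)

γ = L₀/L = 205/102 = 2.0098.
K/(mc²) = γ − 1 = 2.0098 − 1 = 1.010.

1.010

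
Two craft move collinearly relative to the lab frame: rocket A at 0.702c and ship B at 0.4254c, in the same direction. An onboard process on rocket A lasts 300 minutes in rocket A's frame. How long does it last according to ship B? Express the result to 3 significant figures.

326 minutes

The velocity of rocket A relative to ship B is (0.702 − 0.4254)c / (1 − 0.702×0.4254) = 0.39437c; relative speed 0.39437c.
At |u| = 0.39437c, γ = (1 − 0.155528)^(−1/2) = 1.0882.
The clock on rocket A records proper time, so ship B measures Δt = γΔτ = 1.0882 × 300 = 326 minutes.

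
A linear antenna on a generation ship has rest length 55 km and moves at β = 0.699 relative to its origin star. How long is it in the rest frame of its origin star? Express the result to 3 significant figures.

39.3 km

β² = 0.488601, so γ = 1/√0.511399 = 1.3984.
Along the direction of motion the measured length is L₀/γ = 55/1.3984 = 39.3 km.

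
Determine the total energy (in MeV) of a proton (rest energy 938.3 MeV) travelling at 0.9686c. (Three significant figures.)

γ = 1/√(1 − β²) = 1/√(1 − 0.93818596) = 1/√0.06181404 = 1/0.248624 = 4.0221.
Total energy: E = γmc² = 4.0221 × 938.3 MeV = 3770 MeV.

3770 MeV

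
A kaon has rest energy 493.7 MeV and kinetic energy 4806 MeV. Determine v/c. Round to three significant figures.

K = (γ−1)mc², so γ = 1 + 4806/493.7 = 10.735.
Then v/c = √(1 − γ⁻²) = √(1 − 0.00867753) = √0.99132247 = 0.996.

0.996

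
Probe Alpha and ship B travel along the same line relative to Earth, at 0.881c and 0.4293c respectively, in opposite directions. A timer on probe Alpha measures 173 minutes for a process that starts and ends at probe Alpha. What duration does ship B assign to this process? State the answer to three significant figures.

Transform probe Alpha's velocity into ship B's frame: (0.881 + 0.4293)/(1 + 0.881·0.4293) = 1.3103/1.3782133, so the relative speed is 0.95072c.
At |u| = 0.95072c, γ = (1 − 0.903869)^(−1/2) = 3.2253.
The clock on probe Alpha records proper time, so ship B measures Δt = γΔτ = 3.2253 × 173 = 558 minutes.

558 minutes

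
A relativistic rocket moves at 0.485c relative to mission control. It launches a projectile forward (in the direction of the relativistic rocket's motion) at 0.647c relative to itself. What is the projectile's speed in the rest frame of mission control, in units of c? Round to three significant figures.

0.862c

In units of c, u = (u' + v)/(1 + u'v) with u' = 0.647 and v = 0.485.
Numerator: 0.647 + 0.485 = 1.132. Denominator: 1 + (0.647)(0.485) = 1.313795.
u = 1.132/1.313795 = 0.86163, so the speed is 0.862c.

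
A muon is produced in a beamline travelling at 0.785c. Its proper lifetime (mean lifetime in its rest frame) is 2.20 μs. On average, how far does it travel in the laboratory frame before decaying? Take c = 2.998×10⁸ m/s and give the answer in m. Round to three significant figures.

836 m

With β = 0.785, γ = 1/√(1 − 0.785²) = 1/√0.383775 = 1.6142.
Lab-frame lifetime: Δt = γτ = 1.6142 × 2.20 μs = 3.5512 μs.
Distance: d = vΔt = 0.785 × 2.998×10⁸ m/s × 3.5512×10^-6 s = 836 m.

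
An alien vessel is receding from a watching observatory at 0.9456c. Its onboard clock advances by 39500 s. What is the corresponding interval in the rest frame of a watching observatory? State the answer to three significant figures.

β² = 0.89415936, so γ = 1/√0.10584064 = 3.0738.
The onboard clock measures proper time, so the interval in the rest frame of a watching observatory is dilated: Δt = γ·Δτ = 3.0738 × 39500 s = 1.21×10^5 s.

1.21×10^5 s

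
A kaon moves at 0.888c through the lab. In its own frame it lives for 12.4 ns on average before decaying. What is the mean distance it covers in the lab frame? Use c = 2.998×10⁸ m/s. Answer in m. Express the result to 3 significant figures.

7.18 m

γ = 1/√(1 − β²) = 1/√(1 − 0.788544) = 1/√0.211456 = 1/0.459843 = 2.1747.
Lab-frame lifetime: Δt = γτ = 2.1747 × 12.4 ns = 26.966 ns.
Distance: d = vΔt = 0.888 × 2.998×10⁸ m/s × 2.6966×10^-8 s = 7.18 m.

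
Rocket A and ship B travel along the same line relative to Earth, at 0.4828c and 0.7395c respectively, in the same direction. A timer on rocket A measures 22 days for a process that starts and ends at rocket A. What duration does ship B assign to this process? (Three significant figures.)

Transform rocket A's velocity into ship B's frame: (0.4828 − 0.7395)/(1 − 0.4828·0.7395) = −0.2567/0.6429694, so the relative speed is 0.39924c.
γ for this relative speed: γ = 1/√(1 − 0.159393) = 1.0907.
The clock on rocket A records proper time, so ship B measures Δt = γΔτ = 1.0907 × 22 = 24.0 days.

24.0 days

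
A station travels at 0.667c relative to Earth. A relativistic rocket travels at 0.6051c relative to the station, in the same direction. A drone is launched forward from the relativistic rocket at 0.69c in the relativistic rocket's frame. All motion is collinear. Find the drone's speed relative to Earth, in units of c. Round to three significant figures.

Compose velocities in two stages. Stage 1 (into S'): u₁ = (0.69+0.6051)/(1+0.69×0.6051) = 0.91364.
Stage 2 (into S): u = (0.91364+0.667)/(1+0.91364×0.667) = 0.98213, so the speed is 0.982c.

0.982c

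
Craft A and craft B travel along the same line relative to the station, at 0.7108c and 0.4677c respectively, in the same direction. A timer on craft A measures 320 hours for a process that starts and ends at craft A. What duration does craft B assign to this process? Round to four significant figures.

Speed of craft A in craft B's frame: u = (v_A − v_B)/(1 − v_A v_B/c²) = (0.7108 − 0.4677)/(1 − 0.7108×0.4677) = 0.2431/0.66755884 = 0.36416; |u| = 0.36416c.
γ for this relative speed: γ = 1/√(1 − 0.132613) = 1.0737.
Craft A's interval is proper; time dilation gives Δt_B = γΔτ = 1.0737 × 320 hours = 343.6 hours.

343.6 hours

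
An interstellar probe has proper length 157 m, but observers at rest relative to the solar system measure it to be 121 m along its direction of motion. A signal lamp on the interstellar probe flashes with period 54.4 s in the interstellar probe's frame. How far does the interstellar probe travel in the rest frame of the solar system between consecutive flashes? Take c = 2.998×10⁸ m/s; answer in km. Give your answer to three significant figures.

Length contraction gives γ = L₀/L = 157/121 = 1.29752.
β = √(1 − 1/γ²) = 0.6372. Lab-frame period = γτ = 1.29752×54.4 s = 70.585 s. Distance = βc × γτ = 0.6372 × 2.998×10⁸ m/s × 70.585 s = 1.3484×10^10 m = 1.35×10^7 km.

1.35×10^7 km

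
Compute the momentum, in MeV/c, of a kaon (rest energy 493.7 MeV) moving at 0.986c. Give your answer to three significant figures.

2920 MeV/c

With β = 0.986, γ = 1/√(1 − 0.986²) = 1/√0.027804 = 5.9972.
Momentum: p = γβ·mc = 5.9972 × 0.986 × 493.7 MeV/c = 2920 MeV/c.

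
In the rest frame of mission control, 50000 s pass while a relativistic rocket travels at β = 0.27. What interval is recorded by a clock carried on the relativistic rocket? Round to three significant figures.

48100 s

Lorentz factor: γ = (1 − 0.0729)^(−1/2) = 1.0386.
The relativistic rocket's clock runs slow as seen from mission control, so Δτ = Δt/γ = 50000/1.0386 = 48100 s.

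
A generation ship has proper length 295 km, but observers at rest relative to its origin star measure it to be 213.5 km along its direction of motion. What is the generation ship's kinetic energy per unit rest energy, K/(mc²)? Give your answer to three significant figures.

Length contraction gives γ = L₀/L = 295/213.5 = 1.38173.
Since K = (γ−1)mc², K/(mc²) = 1.38173 − 1 = 0.382.

0.382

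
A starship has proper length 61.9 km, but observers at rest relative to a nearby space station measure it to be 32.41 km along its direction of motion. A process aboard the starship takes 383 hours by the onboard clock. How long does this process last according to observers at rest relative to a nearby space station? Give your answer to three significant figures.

731 hours

Length contraction gives γ = L₀/L = 61.9/32.41 = 1.9099.
The same γ dilates the second interval: 1.9099 × 383 hours = 731 hours.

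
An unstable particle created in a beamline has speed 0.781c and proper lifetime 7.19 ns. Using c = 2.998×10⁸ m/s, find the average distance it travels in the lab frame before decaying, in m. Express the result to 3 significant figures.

2.70 m

Lorentz factor: γ = (1 − 0.609961)^(−1/2) = 1.6012.
Lab-frame lifetime: Δt = γτ = 1.6012 × 7.19 ns = 11.513 ns.
Distance: d = vΔt = 0.781 × 2.998×10⁸ m/s × 1.1513×10^-8 s = 2.70 m.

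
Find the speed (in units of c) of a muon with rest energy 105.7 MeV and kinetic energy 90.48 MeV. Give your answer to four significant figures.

0.8424c

K = (γ−1)mc², so γ = 1 + 90.48/105.7 = 1.856.
Then v/c = √(1 − γ⁻²) = √(1 − 0.290298) = √0.709702 = 0.8424.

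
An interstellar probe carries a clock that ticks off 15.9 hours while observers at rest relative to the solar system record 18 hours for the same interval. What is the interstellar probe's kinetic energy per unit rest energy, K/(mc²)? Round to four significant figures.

From Δt = γΔτ: γ = 18/15.9 = 1.13208.
Since K = (γ−1)mc², K/(mc²) = 1.13208 − 1 = 0.1321.

0.1321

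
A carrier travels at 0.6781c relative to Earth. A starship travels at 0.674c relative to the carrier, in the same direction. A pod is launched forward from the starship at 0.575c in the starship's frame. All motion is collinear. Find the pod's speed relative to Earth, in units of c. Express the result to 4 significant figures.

Compose velocities in two stages. Stage 1 (into S'): u₁ = (0.575+0.674)/(1+0.575×0.674) = 0.90015.
Stage 2 (into S): u = (0.90015+0.6781)/(1+0.90015×0.6781) = 0.98004, so the speed is 0.9800c.

0.9800c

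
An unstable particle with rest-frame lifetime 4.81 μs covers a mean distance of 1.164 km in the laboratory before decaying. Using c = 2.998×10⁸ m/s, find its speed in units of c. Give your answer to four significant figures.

0.6281c

Lab distance = (lab lifetime)·v = γτ·βc, so βγ = d/(cτ) = 1164/(2.998×10⁸ × 4.810×10^-6) = 0.80719.
With βγ = 0.80719: γ² = 1 + (βγ)² = 1.651556, and β = (βγ)/γ = 0.80719/1.28513 = 0.6281.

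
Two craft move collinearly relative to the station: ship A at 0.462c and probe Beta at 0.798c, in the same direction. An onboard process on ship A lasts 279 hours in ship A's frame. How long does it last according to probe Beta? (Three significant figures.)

The velocity of ship A relative to probe Beta is (0.462 − 0.798)c / (1 − 0.462×0.798) = −0.53221c; relative speed 0.53221c.
γ for this relative speed: γ = 1/√(1 − 0.283247) = 1.1812.
Ship A's interval is proper; time dilation gives Δt_B = γΔτ = 1.1812 × 279 hours = 330 hours.

330 hours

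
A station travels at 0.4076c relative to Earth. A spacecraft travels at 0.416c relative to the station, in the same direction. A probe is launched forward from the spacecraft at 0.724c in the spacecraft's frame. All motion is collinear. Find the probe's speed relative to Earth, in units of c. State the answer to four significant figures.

Compose velocities in two stages. Stage 1 (into S'): u₁ = (0.724+0.416)/(1+0.724×0.416) = 0.87613.
Stage 2 (into S): u = (0.87613+0.4076)/(1+0.87613×0.4076) = 0.94593, so the speed is 0.9459c.

0.9459c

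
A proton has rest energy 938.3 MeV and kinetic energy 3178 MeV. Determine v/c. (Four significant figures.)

K = (γ−1)mc², so γ = 1 + 3178/938.3 = 4.387.
Then v/c = √(1 − γ⁻²) = √(1 − 0.0519595) = √0.9480405 = 0.9737.

0.9737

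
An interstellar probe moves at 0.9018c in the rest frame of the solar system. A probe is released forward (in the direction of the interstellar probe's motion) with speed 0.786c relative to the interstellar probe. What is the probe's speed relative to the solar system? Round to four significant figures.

Relativistic velocity addition: u = (u' + v)/(1 + u'v/c²), with u' = 0.786c and v = 0.9018c.
Numerator: 0.786 + 0.9018 = 1.6878. Denominator: 1 + (0.786)(0.9018) = 1.7088148.
u = 1.6878/1.7088148 = 0.9877, so the speed is 0.9877c.

0.9877c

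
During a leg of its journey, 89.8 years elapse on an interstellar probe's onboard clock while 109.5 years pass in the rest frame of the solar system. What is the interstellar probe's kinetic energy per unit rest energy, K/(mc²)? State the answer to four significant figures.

From Δt = γΔτ: γ = 109.5/89.8 = 1.21938.
K/(mc²) = γ − 1 = 1.21938 − 1 = 0.2194.

0.2194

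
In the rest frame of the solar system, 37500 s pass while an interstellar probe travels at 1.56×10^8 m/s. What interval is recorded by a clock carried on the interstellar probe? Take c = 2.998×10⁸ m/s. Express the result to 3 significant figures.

β = v/c = (1.56×10^8 m/s)/(2.998×10⁸ m/s) = 0.520347.
γ = 1/√(1 − β²) = 1/√(1 − 0.270761) = 1/√0.729239 = 1/0.853955 = 1.171.
The interstellar probe's clock runs slow as seen from the solar system, so Δτ = Δt/γ = 37500/1.171 = 32000 s.

32000 s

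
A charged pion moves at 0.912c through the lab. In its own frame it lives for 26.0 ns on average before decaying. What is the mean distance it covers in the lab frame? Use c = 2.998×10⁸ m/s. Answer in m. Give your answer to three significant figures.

17.3 m

With β = 0.912, γ = 1/√(1 − 0.912²) = 1/√0.168256 = 2.4379.
Lab-frame lifetime: Δt = γτ = 2.4379 × 26.0 ns = 63.385 ns.
Distance: d = vΔt = 0.912 × 2.998×10⁸ m/s × 6.3385×10^-8 s = 17.3 m.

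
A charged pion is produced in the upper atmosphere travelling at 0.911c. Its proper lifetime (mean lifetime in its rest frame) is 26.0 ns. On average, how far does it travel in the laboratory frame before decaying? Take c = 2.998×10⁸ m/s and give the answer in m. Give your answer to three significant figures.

17.2 m

γ = 1/√(1 − β²) = 1/√(1 − 0.829921) = 1/√0.170079 = 1/0.412406 = 2.4248.
Lab-frame lifetime: Δt = γτ = 2.4248 × 26.0 ns = 63.045 ns.
Distance: d = vΔt = 0.911 × 2.998×10⁸ m/s × 6.3045×10^-8 s = 17.2 m.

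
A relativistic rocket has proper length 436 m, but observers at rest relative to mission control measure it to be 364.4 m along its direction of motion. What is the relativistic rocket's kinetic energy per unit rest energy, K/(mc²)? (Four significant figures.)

0.1965

Length contraction gives γ = L₀/L = 436/364.4 = 1.19649.
Since K = (γ−1)mc², K/(mc²) = 1.19649 − 1 = 0.1965.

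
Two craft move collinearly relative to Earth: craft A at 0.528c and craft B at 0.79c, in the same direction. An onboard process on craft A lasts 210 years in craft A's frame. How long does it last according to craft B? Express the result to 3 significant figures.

235 years

Speed of craft A in craft B's frame: u = (v_A − v_B)/(1 − v_A v_B/c²) = (0.528 − 0.79)/(1 − 0.528×0.79) = −0.262/0.58288 = −0.44949; |u| = 0.44949c.
γ for this relative speed: γ = 1/√(1 − 0.202041) = 1.1195.
The clock on craft A records proper time, so craft B measures Δt = γΔτ = 1.1195 × 210 = 235 years.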